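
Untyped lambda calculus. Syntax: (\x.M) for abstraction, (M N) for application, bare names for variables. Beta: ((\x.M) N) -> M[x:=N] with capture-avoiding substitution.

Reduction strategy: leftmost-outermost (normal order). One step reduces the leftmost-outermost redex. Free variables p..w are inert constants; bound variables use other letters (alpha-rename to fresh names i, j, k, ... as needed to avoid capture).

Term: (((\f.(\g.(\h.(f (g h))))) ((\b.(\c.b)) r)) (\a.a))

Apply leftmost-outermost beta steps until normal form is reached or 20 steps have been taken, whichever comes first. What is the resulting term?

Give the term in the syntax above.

Answer: (\h.r)

Derivation:
Step 0: (((\f.(\g.(\h.(f (g h))))) ((\b.(\c.b)) r)) (\a.a))
Step 1: ((\g.(\h.(((\b.(\c.b)) r) (g h)))) (\a.a))
Step 2: (\h.(((\b.(\c.b)) r) ((\a.a) h)))
Step 3: (\h.((\c.r) ((\a.a) h)))
Step 4: (\h.r)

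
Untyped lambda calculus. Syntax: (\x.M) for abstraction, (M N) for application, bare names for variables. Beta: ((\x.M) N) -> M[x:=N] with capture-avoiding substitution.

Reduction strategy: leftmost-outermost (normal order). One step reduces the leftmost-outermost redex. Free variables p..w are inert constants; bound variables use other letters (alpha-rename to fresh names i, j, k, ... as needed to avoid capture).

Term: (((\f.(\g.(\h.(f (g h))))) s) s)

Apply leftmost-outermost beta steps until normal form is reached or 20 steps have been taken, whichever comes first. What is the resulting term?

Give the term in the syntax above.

Step 0: (((\f.(\g.(\h.(f (g h))))) s) s)
Step 1: ((\g.(\h.(s (g h)))) s)
Step 2: (\h.(s (s h)))

Answer: (\h.(s (s h)))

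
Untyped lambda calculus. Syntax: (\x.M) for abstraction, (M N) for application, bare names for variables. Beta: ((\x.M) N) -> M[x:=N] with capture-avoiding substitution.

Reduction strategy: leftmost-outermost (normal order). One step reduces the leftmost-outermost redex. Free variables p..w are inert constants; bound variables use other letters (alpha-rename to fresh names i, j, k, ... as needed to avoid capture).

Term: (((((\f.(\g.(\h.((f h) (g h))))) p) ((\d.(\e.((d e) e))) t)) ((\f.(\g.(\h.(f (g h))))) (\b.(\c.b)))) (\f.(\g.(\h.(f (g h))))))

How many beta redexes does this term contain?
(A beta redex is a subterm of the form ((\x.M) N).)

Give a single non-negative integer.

Term: (((((\f.(\g.(\h.((f h) (g h))))) p) ((\d.(\e.((d e) e))) t)) ((\f.(\g.(\h.(f (g h))))) (\b.(\c.b)))) (\f.(\g.(\h.(f (g h))))))
  Redex: ((\f.(\g.(\h.((f h) (g h))))) p)
  Redex: ((\d.(\e.((d e) e))) t)
  Redex: ((\f.(\g.(\h.(f (g h))))) (\b.(\c.b)))
Total redexes: 3

Answer: 3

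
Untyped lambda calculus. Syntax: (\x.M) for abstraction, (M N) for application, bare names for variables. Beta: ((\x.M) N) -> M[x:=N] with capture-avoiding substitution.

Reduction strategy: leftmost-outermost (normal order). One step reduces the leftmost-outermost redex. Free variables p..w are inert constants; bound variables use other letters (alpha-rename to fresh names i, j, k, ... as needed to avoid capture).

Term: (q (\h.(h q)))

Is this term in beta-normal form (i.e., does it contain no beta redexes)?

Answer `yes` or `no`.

Term: (q (\h.(h q)))
No beta redexes found.

Answer: yes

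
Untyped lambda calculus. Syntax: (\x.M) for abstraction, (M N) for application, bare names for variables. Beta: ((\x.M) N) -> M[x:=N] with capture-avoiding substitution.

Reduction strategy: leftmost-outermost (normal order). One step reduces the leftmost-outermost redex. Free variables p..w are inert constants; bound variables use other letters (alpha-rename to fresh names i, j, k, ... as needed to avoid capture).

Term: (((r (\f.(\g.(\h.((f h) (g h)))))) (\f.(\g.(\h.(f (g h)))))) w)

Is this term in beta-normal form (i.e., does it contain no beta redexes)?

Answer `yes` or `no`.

Answer: yes

Derivation:
Term: (((r (\f.(\g.(\h.((f h) (g h)))))) (\f.(\g.(\h.(f (g h)))))) w)
No beta redexes found.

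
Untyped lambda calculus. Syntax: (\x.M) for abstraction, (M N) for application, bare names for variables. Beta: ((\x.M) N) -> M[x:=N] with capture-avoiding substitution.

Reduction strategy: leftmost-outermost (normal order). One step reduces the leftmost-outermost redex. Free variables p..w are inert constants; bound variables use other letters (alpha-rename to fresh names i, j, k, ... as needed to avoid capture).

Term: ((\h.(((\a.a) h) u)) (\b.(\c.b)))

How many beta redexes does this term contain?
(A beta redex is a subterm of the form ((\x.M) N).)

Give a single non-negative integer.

Term: ((\h.(((\a.a) h) u)) (\b.(\c.b)))
  Redex: ((\h.(((\a.a) h) u)) (\b.(\c.b)))
  Redex: ((\a.a) h)
Total redexes: 2

Answer: 2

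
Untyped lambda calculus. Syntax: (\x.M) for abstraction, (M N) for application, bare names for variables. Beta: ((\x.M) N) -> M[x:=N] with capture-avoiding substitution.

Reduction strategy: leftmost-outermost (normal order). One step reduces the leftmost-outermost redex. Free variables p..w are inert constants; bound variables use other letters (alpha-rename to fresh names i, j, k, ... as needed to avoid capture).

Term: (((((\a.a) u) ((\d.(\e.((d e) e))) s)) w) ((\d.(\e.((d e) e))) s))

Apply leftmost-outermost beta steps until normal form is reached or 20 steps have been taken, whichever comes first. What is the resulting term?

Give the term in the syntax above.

Answer: (((u (\e.((s e) e))) w) (\e.((s e) e)))

Derivation:
Step 0: (((((\a.a) u) ((\d.(\e.((d e) e))) s)) w) ((\d.(\e.((d e) e))) s))
Step 1: (((u ((\d.(\e.((d e) e))) s)) w) ((\d.(\e.((d e) e))) s))
Step 2: (((u (\e.((s e) e))) w) ((\d.(\e.((d e) e))) s))
Step 3: (((u (\e.((s e) e))) w) (\e.((s e) e)))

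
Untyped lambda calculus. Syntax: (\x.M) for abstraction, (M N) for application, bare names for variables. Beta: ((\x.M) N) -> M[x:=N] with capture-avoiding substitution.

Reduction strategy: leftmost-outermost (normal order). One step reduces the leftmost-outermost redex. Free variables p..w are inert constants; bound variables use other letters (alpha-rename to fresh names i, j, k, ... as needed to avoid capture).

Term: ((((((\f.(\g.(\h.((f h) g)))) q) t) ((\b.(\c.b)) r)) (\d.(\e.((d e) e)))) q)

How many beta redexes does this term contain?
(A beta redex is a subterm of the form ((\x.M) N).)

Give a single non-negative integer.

Answer: 2

Derivation:
Term: ((((((\f.(\g.(\h.((f h) g)))) q) t) ((\b.(\c.b)) r)) (\d.(\e.((d e) e)))) q)
  Redex: ((\f.(\g.(\h.((f h) g)))) q)
  Redex: ((\b.(\c.b)) r)
Total redexes: 2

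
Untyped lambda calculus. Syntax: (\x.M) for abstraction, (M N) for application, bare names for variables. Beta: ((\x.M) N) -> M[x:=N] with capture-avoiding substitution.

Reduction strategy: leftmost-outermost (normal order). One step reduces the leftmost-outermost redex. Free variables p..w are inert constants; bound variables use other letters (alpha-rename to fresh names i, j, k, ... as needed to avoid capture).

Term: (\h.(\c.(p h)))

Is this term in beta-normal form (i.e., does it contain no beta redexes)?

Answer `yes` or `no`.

Answer: yes

Derivation:
Term: (\h.(\c.(p h)))
No beta redexes found.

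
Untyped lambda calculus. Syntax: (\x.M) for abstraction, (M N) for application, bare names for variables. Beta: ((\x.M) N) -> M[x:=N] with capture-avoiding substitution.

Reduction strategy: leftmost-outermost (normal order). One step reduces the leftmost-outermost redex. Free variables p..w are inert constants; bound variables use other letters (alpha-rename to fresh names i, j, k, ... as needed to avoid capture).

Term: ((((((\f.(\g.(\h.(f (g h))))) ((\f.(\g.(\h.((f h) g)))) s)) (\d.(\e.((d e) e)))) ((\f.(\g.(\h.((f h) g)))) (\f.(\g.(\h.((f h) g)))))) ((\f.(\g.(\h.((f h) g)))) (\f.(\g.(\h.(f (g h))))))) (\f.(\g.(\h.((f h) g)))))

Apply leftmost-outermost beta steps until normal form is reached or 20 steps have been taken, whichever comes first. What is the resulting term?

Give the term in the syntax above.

Step 0: ((((((\f.(\g.(\h.(f (g h))))) ((\f.(\g.(\h.((f h) g)))) s)) (\d.(\e.((d e) e)))) ((\f.(\g.(\h.((f h) g)))) (\f.(\g.(\h.((f h) g)))))) ((\f.(\g.(\h.((f h) g)))) (\f.(\g.(\h.(f (g h))))))) (\f.(\g.(\h.((f h) g)))))
Step 1: (((((\g.(\h.(((\f.(\g.(\h.((f h) g)))) s) (g h)))) (\d.(\e.((d e) e)))) ((\f.(\g.(\h.((f h) g)))) (\f.(\g.(\h.((f h) g)))))) ((\f.(\g.(\h.((f h) g)))) (\f.(\g.(\h.(f (g h))))))) (\f.(\g.(\h.((f h) g)))))
Step 2: ((((\h.(((\f.(\g.(\h.((f h) g)))) s) ((\d.(\e.((d e) e))) h))) ((\f.(\g.(\h.((f h) g)))) (\f.(\g.(\h.((f h) g)))))) ((\f.(\g.(\h.((f h) g)))) (\f.(\g.(\h.(f (g h))))))) (\f.(\g.(\h.((f h) g)))))
Step 3: (((((\f.(\g.(\h.((f h) g)))) s) ((\d.(\e.((d e) e))) ((\f.(\g.(\h.((f h) g)))) (\f.(\g.(\h.((f h) g))))))) ((\f.(\g.(\h.((f h) g)))) (\f.(\g.(\h.(f (g h))))))) (\f.(\g.(\h.((f h) g)))))
Step 4: ((((\g.(\h.((s h) g))) ((\d.(\e.((d e) e))) ((\f.(\g.(\h.((f h) g)))) (\f.(\g.(\h.((f h) g))))))) ((\f.(\g.(\h.((f h) g)))) (\f.(\g.(\h.(f (g h))))))) (\f.(\g.(\h.((f h) g)))))
Step 5: (((\h.((s h) ((\d.(\e.((d e) e))) ((\f.(\g.(\h.((f h) g)))) (\f.(\g.(\h.((f h) g)))))))) ((\f.(\g.(\h.((f h) g)))) (\f.(\g.(\h.(f (g h))))))) (\f.(\g.(\h.((f h) g)))))
Step 6: (((s ((\f.(\g.(\h.((f h) g)))) (\f.(\g.(\h.(f (g h))))))) ((\d.(\e.((d e) e))) ((\f.(\g.(\h.((f h) g)))) (\f.(\g.(\h.((f h) g))))))) (\f.(\g.(\h.((f h) g)))))
Step 7: (((s (\g.(\h.(((\f.(\g.(\h.(f (g h))))) h) g)))) ((\d.(\e.((d e) e))) ((\f.(\g.(\h.((f h) g)))) (\f.(\g.(\h.((f h) g))))))) (\f.(\g.(\h.((f h) g)))))
Step 8: (((s (\g.(\h.((\g.(\i.(h (g i)))) g)))) ((\d.(\e.((d e) e))) ((\f.(\g.(\h.((f h) g)))) (\f.(\g.(\h.((f h) g))))))) (\f.(\g.(\h.((f h) g)))))
Step 9: (((s (\g.(\h.(\i.(h (g i)))))) ((\d.(\e.((d e) e))) ((\f.(\g.(\h.((f h) g)))) (\f.(\g.(\h.((f h) g))))))) (\f.(\g.(\h.((f h) g)))))
Step 10: (((s (\g.(\h.(\i.(h (g i)))))) (\e.((((\f.(\g.(\h.((f h) g)))) (\f.(\g.(\h.((f h) g))))) e) e))) (\f.(\g.(\h.((f h) g)))))
Step 11: (((s (\g.(\h.(\i.(h (g i)))))) (\e.(((\g.(\h.(((\f.(\g.(\h.((f h) g)))) h) g))) e) e))) (\f.(\g.(\h.((f h) g)))))
Step 12: (((s (\g.(\h.(\i.(h (g i)))))) (\e.((\h.(((\f.(\g.(\h.((f h) g)))) h) e)) e))) (\f.(\g.(\h.((f h) g)))))
Step 13: (((s (\g.(\h.(\i.(h (g i)))))) (\e.(((\f.(\g.(\h.((f h) g)))) e) e))) (\f.(\g.(\h.((f h) g)))))
Step 14: (((s (\g.(\h.(\i.(h (g i)))))) (\e.((\g.(\h.((e h) g))) e))) (\f.(\g.(\h.((f h) g)))))
Step 15: (((s (\g.(\h.(\i.(h (g i)))))) (\e.(\h.((e h) e)))) (\f.(\g.(\h.((f h) g)))))

Answer: (((s (\g.(\h.(\i.(h (g i)))))) (\e.(\h.((e h) e)))) (\f.(\g.(\h.((f h) g)))))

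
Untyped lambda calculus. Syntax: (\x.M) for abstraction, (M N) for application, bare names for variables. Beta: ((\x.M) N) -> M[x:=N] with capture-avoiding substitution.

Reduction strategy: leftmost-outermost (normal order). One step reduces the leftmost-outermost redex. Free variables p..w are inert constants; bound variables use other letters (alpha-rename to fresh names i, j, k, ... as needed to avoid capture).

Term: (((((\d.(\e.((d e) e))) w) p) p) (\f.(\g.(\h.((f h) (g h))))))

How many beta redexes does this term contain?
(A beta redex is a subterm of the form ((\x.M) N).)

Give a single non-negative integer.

Term: (((((\d.(\e.((d e) e))) w) p) p) (\f.(\g.(\h.((f h) (g h))))))
  Redex: ((\d.(\e.((d e) e))) w)
Total redexes: 1

Answer: 1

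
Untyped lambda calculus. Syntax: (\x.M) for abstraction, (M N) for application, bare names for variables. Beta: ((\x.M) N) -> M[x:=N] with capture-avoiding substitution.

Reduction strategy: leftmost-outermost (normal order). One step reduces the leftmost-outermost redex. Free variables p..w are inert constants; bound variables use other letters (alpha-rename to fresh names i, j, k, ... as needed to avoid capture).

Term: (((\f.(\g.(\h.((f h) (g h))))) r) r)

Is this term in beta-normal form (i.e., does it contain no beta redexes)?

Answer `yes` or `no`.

Answer: no

Derivation:
Term: (((\f.(\g.(\h.((f h) (g h))))) r) r)
Found 1 beta redex(es).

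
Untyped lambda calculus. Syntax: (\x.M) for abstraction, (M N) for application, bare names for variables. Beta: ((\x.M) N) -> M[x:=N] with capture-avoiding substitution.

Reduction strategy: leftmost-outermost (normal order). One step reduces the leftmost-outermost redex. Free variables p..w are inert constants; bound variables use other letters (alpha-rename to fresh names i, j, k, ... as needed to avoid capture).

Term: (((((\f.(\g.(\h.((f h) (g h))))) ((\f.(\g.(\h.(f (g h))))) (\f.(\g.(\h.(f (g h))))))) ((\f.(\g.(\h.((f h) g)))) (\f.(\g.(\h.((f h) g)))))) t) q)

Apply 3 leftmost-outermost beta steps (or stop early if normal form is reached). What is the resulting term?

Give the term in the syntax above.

Answer: (((((\f.(\g.(\h.(f (g h))))) (\f.(\g.(\h.(f (g h)))))) t) (((\f.(\g.(\h.((f h) g)))) (\f.(\g.(\h.((f h) g))))) t)) q)

Derivation:
Step 0: (((((\f.(\g.(\h.((f h) (g h))))) ((\f.(\g.(\h.(f (g h))))) (\f.(\g.(\h.(f (g h))))))) ((\f.(\g.(\h.((f h) g)))) (\f.(\g.(\h.((f h) g)))))) t) q)
Step 1: ((((\g.(\h.((((\f.(\g.(\h.(f (g h))))) (\f.(\g.(\h.(f (g h)))))) h) (g h)))) ((\f.(\g.(\h.((f h) g)))) (\f.(\g.(\h.((f h) g)))))) t) q)
Step 2: (((\h.((((\f.(\g.(\h.(f (g h))))) (\f.(\g.(\h.(f (g h)))))) h) (((\f.(\g.(\h.((f h) g)))) (\f.(\g.(\h.((f h) g))))) h))) t) q)
Step 3: (((((\f.(\g.(\h.(f (g h))))) (\f.(\g.(\h.(f (g h)))))) t) (((\f.(\g.(\h.((f h) g)))) (\f.(\g.(\h.((f h) g))))) t)) q)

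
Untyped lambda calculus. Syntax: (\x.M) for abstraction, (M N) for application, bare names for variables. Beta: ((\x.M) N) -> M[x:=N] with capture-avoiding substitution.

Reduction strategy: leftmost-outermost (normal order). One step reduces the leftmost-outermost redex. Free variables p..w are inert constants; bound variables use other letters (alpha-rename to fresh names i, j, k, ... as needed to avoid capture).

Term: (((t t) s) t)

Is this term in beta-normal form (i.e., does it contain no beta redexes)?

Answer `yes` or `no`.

Term: (((t t) s) t)
No beta redexes found.

Answer: yes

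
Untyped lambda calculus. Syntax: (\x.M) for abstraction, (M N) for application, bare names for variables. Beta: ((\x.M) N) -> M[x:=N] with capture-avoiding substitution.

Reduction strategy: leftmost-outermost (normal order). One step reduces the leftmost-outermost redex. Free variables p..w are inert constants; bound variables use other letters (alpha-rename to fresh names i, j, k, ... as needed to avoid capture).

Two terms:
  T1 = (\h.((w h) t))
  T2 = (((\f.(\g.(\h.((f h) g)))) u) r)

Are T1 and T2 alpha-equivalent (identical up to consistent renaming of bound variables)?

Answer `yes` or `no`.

Answer: no

Derivation:
Term 1: (\h.((w h) t))
Term 2: (((\f.(\g.(\h.((f h) g)))) u) r)
Alpha-equivalence: compare structure up to binder renaming.
Result: False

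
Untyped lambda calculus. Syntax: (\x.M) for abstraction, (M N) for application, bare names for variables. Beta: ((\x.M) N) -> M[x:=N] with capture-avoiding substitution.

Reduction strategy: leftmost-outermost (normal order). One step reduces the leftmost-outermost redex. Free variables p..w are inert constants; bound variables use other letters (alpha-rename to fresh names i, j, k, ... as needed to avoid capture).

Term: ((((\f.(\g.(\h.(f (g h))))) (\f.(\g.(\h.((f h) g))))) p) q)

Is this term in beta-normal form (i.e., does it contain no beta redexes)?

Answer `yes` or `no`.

Answer: no

Derivation:
Term: ((((\f.(\g.(\h.(f (g h))))) (\f.(\g.(\h.((f h) g))))) p) q)
Found 1 beta redex(es).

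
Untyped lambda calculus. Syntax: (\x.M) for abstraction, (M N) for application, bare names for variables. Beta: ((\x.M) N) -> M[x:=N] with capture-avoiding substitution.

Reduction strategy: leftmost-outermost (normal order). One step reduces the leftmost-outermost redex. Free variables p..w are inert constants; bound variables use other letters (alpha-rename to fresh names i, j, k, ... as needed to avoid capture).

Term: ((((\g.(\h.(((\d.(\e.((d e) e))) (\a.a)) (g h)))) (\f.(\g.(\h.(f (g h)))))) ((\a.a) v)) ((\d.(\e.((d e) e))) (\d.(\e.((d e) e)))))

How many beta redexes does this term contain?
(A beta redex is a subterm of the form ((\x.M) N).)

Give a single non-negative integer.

Term: ((((\g.(\h.(((\d.(\e.((d e) e))) (\a.a)) (g h)))) (\f.(\g.(\h.(f (g h)))))) ((\a.a) v)) ((\d.(\e.((d e) e))) (\d.(\e.((d e) e)))))
  Redex: ((\g.(\h.(((\d.(\e.((d e) e))) (\a.a)) (g h)))) (\f.(\g.(\h.(f (g h))))))
  Redex: ((\d.(\e.((d e) e))) (\a.a))
  Redex: ((\a.a) v)
  Redex: ((\d.(\e.((d e) e))) (\d.(\e.((d e) e))))
Total redexes: 4

Answer: 4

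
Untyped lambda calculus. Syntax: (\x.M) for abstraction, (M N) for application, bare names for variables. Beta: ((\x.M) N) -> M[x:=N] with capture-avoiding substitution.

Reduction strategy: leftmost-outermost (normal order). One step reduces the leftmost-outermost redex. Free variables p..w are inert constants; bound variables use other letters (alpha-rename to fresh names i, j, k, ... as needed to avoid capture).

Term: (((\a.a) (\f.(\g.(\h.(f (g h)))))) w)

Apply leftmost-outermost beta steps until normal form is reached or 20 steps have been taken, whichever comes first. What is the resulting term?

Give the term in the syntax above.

Step 0: (((\a.a) (\f.(\g.(\h.(f (g h)))))) w)
Step 1: ((\f.(\g.(\h.(f (g h))))) w)
Step 2: (\g.(\h.(w (g h))))

Answer: (\g.(\h.(w (g h))))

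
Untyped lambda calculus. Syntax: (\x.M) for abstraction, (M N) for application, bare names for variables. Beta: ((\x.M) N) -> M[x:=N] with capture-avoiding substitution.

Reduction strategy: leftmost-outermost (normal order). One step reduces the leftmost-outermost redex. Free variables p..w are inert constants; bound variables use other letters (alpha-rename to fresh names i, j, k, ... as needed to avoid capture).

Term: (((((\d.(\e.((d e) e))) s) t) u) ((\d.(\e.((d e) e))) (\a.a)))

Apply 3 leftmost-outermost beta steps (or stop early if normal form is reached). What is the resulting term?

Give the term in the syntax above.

Answer: ((((s t) t) u) (\e.(((\a.a) e) e)))

Derivation:
Step 0: (((((\d.(\e.((d e) e))) s) t) u) ((\d.(\e.((d e) e))) (\a.a)))
Step 1: ((((\e.((s e) e)) t) u) ((\d.(\e.((d e) e))) (\a.a)))
Step 2: ((((s t) t) u) ((\d.(\e.((d e) e))) (\a.a)))
Step 3: ((((s t) t) u) (\e.(((\a.a) e) e)))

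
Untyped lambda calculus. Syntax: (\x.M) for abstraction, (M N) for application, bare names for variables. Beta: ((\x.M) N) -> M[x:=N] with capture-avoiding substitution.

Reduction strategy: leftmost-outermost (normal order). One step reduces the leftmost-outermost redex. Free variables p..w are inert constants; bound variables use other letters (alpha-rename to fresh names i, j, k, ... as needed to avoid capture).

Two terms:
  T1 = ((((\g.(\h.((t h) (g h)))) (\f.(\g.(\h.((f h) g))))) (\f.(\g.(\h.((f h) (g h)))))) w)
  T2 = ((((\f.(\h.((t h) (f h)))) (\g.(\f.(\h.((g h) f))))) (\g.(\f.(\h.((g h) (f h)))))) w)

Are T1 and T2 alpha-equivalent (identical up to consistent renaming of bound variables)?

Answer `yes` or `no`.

Answer: yes

Derivation:
Term 1: ((((\g.(\h.((t h) (g h)))) (\f.(\g.(\h.((f h) g))))) (\f.(\g.(\h.((f h) (g h)))))) w)
Term 2: ((((\f.(\h.((t h) (f h)))) (\g.(\f.(\h.((g h) f))))) (\g.(\f.(\h.((g h) (f h)))))) w)
Alpha-equivalence: compare structure up to binder renaming.
Result: True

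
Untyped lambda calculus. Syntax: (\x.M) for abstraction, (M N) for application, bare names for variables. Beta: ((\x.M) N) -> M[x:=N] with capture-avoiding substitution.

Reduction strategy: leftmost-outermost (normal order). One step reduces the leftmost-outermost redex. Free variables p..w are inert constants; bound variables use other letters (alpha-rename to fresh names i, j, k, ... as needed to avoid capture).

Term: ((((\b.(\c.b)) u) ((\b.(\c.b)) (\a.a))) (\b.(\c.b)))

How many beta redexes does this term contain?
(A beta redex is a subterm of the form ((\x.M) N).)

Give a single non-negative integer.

Term: ((((\b.(\c.b)) u) ((\b.(\c.b)) (\a.a))) (\b.(\c.b)))
  Redex: ((\b.(\c.b)) u)
  Redex: ((\b.(\c.b)) (\a.a))
Total redexes: 2

Answer: 2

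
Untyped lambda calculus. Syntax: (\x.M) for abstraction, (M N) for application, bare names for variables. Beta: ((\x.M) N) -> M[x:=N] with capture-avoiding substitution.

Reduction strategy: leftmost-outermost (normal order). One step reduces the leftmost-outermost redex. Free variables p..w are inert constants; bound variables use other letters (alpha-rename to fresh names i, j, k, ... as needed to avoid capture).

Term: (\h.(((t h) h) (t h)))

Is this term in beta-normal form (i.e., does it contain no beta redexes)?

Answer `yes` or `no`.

Answer: yes

Derivation:
Term: (\h.(((t h) h) (t h)))
No beta redexes found.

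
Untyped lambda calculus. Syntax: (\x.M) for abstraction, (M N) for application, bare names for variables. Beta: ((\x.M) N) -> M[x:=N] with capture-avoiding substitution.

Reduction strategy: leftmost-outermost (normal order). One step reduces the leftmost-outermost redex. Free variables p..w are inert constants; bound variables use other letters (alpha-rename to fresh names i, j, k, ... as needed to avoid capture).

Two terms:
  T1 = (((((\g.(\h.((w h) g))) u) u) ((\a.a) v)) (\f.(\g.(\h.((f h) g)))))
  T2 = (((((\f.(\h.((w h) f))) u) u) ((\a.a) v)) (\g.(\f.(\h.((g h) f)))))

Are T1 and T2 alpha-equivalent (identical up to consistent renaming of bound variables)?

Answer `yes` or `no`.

Answer: yes

Derivation:
Term 1: (((((\g.(\h.((w h) g))) u) u) ((\a.a) v)) (\f.(\g.(\h.((f h) g)))))
Term 2: (((((\f.(\h.((w h) f))) u) u) ((\a.a) v)) (\g.(\f.(\h.((g h) f)))))
Alpha-equivalence: compare structure up to binder renaming.
Result: True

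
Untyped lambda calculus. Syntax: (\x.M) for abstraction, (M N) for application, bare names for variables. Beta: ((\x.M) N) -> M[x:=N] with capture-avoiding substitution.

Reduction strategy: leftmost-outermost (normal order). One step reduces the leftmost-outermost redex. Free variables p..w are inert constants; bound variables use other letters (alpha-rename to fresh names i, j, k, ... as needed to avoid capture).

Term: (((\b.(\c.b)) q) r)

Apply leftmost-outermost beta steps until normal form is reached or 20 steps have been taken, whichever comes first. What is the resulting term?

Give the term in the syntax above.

Answer: q

Derivation:
Step 0: (((\b.(\c.b)) q) r)
Step 1: ((\c.q) r)
Step 2: q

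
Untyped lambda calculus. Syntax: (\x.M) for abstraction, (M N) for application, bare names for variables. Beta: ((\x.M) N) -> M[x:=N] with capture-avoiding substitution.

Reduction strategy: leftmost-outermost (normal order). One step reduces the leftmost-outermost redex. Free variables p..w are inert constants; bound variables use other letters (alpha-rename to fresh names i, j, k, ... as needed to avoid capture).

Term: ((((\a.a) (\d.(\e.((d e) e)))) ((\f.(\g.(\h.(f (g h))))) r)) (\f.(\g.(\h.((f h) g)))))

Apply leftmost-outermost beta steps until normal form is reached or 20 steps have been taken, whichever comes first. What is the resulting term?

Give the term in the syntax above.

Answer: (r (\g.(\h.(\i.((h i) g)))))

Derivation:
Step 0: ((((\a.a) (\d.(\e.((d e) e)))) ((\f.(\g.(\h.(f (g h))))) r)) (\f.(\g.(\h.((f h) g)))))
Step 1: (((\d.(\e.((d e) e))) ((\f.(\g.(\h.(f (g h))))) r)) (\f.(\g.(\h.((f h) g)))))
Step 2: ((\e.((((\f.(\g.(\h.(f (g h))))) r) e) e)) (\f.(\g.(\h.((f h) g)))))
Step 3: ((((\f.(\g.(\h.(f (g h))))) r) (\f.(\g.(\h.((f h) g))))) (\f.(\g.(\h.((f h) g)))))
Step 4: (((\g.(\h.(r (g h)))) (\f.(\g.(\h.((f h) g))))) (\f.(\g.(\h.((f h) g)))))
Step 5: ((\h.(r ((\f.(\g.(\h.((f h) g)))) h))) (\f.(\g.(\h.((f h) g)))))
Step 6: (r ((\f.(\g.(\h.((f h) g)))) (\f.(\g.(\h.((f h) g))))))
Step 7: (r (\g.(\h.(((\f.(\g.(\h.((f h) g)))) h) g))))
Step 8: (r (\g.(\h.((\g.(\i.((h i) g))) g))))
Step 9: (r (\g.(\h.(\i.((h i) g)))))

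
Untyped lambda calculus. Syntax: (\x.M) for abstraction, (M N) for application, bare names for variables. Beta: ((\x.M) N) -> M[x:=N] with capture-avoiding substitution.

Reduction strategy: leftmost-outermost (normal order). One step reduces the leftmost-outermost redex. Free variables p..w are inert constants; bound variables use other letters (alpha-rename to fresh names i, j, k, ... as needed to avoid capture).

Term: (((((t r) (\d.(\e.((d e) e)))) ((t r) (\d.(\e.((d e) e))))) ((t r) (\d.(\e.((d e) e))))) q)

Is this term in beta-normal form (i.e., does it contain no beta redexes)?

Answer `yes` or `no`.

Term: (((((t r) (\d.(\e.((d e) e)))) ((t r) (\d.(\e.((d e) e))))) ((t r) (\d.(\e.((d e) e))))) q)
No beta redexes found.

Answer: yes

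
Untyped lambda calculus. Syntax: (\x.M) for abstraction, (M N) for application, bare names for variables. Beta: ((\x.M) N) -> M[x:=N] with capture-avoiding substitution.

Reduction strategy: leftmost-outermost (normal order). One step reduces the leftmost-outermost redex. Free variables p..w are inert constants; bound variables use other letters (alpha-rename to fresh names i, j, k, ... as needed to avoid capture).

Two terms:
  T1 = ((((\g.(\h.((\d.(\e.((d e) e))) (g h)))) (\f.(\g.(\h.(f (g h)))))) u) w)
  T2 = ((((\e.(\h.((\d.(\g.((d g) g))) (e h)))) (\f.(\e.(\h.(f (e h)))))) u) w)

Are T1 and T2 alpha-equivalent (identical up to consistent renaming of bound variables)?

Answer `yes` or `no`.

Answer: yes

Derivation:
Term 1: ((((\g.(\h.((\d.(\e.((d e) e))) (g h)))) (\f.(\g.(\h.(f (g h)))))) u) w)
Term 2: ((((\e.(\h.((\d.(\g.((d g) g))) (e h)))) (\f.(\e.(\h.(f (e h)))))) u) w)
Alpha-equivalence: compare structure up to binder renaming.
Result: True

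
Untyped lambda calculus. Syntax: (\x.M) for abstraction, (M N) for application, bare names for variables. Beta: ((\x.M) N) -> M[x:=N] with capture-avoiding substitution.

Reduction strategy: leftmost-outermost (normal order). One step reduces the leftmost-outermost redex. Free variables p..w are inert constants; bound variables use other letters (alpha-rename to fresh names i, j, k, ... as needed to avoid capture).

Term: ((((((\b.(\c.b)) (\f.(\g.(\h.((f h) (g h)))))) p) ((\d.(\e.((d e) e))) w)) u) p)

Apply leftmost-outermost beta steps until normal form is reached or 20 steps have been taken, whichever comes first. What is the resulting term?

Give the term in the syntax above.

Step 0: ((((((\b.(\c.b)) (\f.(\g.(\h.((f h) (g h)))))) p) ((\d.(\e.((d e) e))) w)) u) p)
Step 1: (((((\c.(\f.(\g.(\h.((f h) (g h)))))) p) ((\d.(\e.((d e) e))) w)) u) p)
Step 2: ((((\f.(\g.(\h.((f h) (g h))))) ((\d.(\e.((d e) e))) w)) u) p)
Step 3: (((\g.(\h.((((\d.(\e.((d e) e))) w) h) (g h)))) u) p)
Step 4: ((\h.((((\d.(\e.((d e) e))) w) h) (u h))) p)
Step 5: ((((\d.(\e.((d e) e))) w) p) (u p))
Step 6: (((\e.((w e) e)) p) (u p))
Step 7: (((w p) p) (u p))

Answer: (((w p) p) (u p))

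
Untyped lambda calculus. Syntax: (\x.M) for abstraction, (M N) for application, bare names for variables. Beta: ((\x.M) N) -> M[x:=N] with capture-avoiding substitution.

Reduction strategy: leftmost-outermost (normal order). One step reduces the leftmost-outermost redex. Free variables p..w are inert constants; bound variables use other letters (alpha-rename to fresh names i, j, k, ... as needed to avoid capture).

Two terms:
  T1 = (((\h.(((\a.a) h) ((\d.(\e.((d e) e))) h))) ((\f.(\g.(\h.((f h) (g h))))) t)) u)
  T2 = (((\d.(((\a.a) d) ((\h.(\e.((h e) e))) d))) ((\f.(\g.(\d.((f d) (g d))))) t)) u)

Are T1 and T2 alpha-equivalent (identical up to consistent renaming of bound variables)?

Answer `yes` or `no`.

Answer: yes

Derivation:
Term 1: (((\h.(((\a.a) h) ((\d.(\e.((d e) e))) h))) ((\f.(\g.(\h.((f h) (g h))))) t)) u)
Term 2: (((\d.(((\a.a) d) ((\h.(\e.((h e) e))) d))) ((\f.(\g.(\d.((f d) (g d))))) t)) u)
Alpha-equivalence: compare structure up to binder renaming.
Result: True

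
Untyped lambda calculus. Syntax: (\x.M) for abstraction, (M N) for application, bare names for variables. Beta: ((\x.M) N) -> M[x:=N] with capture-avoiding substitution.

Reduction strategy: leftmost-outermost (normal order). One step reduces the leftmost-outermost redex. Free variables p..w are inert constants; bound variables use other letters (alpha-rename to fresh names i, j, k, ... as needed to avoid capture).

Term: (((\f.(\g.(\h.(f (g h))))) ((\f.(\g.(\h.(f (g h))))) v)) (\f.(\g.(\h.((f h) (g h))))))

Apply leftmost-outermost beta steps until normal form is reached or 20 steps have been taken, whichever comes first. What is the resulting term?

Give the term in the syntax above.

Step 0: (((\f.(\g.(\h.(f (g h))))) ((\f.(\g.(\h.(f (g h))))) v)) (\f.(\g.(\h.((f h) (g h))))))
Step 1: ((\g.(\h.(((\f.(\g.(\h.(f (g h))))) v) (g h)))) (\f.(\g.(\h.((f h) (g h))))))
Step 2: (\h.(((\f.(\g.(\h.(f (g h))))) v) ((\f.(\g.(\h.((f h) (g h))))) h)))
Step 3: (\h.((\g.(\h.(v (g h)))) ((\f.(\g.(\h.((f h) (g h))))) h)))
Step 4: (\h.(\i.(v (((\f.(\g.(\h.((f h) (g h))))) h) i))))
Step 5: (\h.(\i.(v ((\g.(\i.((h i) (g i)))) i))))
Step 6: (\h.(\i.(v (\j.((h j) (i j))))))

Answer: (\h.(\i.(v (\j.((h j) (i j))))))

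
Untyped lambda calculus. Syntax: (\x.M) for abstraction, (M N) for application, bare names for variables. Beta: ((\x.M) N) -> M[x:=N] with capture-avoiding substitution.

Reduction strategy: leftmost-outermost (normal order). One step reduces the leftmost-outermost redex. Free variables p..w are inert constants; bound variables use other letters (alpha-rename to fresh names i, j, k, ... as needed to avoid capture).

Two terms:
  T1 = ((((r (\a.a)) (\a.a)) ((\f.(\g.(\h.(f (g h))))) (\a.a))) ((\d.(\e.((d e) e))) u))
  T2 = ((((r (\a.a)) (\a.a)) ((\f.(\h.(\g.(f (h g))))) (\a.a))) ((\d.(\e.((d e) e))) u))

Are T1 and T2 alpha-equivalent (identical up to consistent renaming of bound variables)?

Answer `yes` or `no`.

Answer: yes

Derivation:
Term 1: ((((r (\a.a)) (\a.a)) ((\f.(\g.(\h.(f (g h))))) (\a.a))) ((\d.(\e.((d e) e))) u))
Term 2: ((((r (\a.a)) (\a.a)) ((\f.(\h.(\g.(f (h g))))) (\a.a))) ((\d.(\e.((d e) e))) u))
Alpha-equivalence: compare structure up to binder renaming.
Result: True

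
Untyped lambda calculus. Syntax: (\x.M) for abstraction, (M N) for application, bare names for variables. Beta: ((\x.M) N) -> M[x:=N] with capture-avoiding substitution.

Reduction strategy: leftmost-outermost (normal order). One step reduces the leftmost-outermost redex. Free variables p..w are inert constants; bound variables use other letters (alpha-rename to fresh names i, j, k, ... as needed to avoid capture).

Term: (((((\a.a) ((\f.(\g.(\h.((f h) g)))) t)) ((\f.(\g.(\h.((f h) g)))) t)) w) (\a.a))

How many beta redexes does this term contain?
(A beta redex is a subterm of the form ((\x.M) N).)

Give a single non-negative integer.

Answer: 3

Derivation:
Term: (((((\a.a) ((\f.(\g.(\h.((f h) g)))) t)) ((\f.(\g.(\h.((f h) g)))) t)) w) (\a.a))
  Redex: ((\a.a) ((\f.(\g.(\h.((f h) g)))) t))
  Redex: ((\f.(\g.(\h.((f h) g)))) t)
  Redex: ((\f.(\g.(\h.((f h) g)))) t)
Total redexes: 3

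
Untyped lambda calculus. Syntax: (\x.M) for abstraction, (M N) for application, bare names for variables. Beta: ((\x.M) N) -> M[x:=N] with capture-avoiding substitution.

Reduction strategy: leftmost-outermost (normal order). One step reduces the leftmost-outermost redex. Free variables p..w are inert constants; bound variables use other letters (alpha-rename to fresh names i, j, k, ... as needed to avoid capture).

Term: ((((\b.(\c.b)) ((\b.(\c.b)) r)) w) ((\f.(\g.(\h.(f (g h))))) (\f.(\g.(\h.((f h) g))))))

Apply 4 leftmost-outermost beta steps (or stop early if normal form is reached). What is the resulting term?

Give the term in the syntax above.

Step 0: ((((\b.(\c.b)) ((\b.(\c.b)) r)) w) ((\f.(\g.(\h.(f (g h))))) (\f.(\g.(\h.((f h) g))))))
Step 1: (((\c.((\b.(\c.b)) r)) w) ((\f.(\g.(\h.(f (g h))))) (\f.(\g.(\h.((f h) g))))))
Step 2: (((\b.(\c.b)) r) ((\f.(\g.(\h.(f (g h))))) (\f.(\g.(\h.((f h) g))))))
Step 3: ((\c.r) ((\f.(\g.(\h.(f (g h))))) (\f.(\g.(\h.((f h) g))))))
Step 4: r

Answer: r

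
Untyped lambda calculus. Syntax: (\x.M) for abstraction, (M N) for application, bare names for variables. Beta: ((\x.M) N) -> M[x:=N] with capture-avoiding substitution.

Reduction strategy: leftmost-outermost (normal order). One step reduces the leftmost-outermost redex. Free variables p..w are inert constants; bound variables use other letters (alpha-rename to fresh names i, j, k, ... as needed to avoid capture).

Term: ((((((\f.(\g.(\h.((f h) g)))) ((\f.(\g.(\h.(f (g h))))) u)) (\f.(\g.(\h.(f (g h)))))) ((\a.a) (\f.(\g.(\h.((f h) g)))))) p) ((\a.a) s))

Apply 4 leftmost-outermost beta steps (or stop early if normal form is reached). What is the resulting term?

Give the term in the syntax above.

Step 0: ((((((\f.(\g.(\h.((f h) g)))) ((\f.(\g.(\h.(f (g h))))) u)) (\f.(\g.(\h.(f (g h)))))) ((\a.a) (\f.(\g.(\h.((f h) g)))))) p) ((\a.a) s))
Step 1: (((((\g.(\h.((((\f.(\g.(\h.(f (g h))))) u) h) g))) (\f.(\g.(\h.(f (g h)))))) ((\a.a) (\f.(\g.(\h.((f h) g)))))) p) ((\a.a) s))
Step 2: ((((\h.((((\f.(\g.(\h.(f (g h))))) u) h) (\f.(\g.(\h.(f (g h))))))) ((\a.a) (\f.(\g.(\h.((f h) g)))))) p) ((\a.a) s))
Step 3: ((((((\f.(\g.(\h.(f (g h))))) u) ((\a.a) (\f.(\g.(\h.((f h) g)))))) (\f.(\g.(\h.(f (g h)))))) p) ((\a.a) s))
Step 4: (((((\g.(\h.(u (g h)))) ((\a.a) (\f.(\g.(\h.((f h) g)))))) (\f.(\g.(\h.(f (g h)))))) p) ((\a.a) s))

Answer: (((((\g.(\h.(u (g h)))) ((\a.a) (\f.(\g.(\h.((f h) g)))))) (\f.(\g.(\h.(f (g h)))))) p) ((\a.a) s))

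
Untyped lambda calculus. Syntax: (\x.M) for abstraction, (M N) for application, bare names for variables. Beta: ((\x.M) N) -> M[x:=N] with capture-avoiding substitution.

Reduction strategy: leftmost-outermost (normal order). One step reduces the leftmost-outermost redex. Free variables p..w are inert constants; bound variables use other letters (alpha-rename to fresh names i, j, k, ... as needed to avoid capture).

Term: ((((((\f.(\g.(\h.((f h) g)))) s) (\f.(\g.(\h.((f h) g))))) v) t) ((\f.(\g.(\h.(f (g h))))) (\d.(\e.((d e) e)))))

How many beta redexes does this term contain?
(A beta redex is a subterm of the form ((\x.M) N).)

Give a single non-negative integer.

Term: ((((((\f.(\g.(\h.((f h) g)))) s) (\f.(\g.(\h.((f h) g))))) v) t) ((\f.(\g.(\h.(f (g h))))) (\d.(\e.((d e) e)))))
  Redex: ((\f.(\g.(\h.((f h) g)))) s)
  Redex: ((\f.(\g.(\h.(f (g h))))) (\d.(\e.((d e) e))))
Total redexes: 2

Answer: 2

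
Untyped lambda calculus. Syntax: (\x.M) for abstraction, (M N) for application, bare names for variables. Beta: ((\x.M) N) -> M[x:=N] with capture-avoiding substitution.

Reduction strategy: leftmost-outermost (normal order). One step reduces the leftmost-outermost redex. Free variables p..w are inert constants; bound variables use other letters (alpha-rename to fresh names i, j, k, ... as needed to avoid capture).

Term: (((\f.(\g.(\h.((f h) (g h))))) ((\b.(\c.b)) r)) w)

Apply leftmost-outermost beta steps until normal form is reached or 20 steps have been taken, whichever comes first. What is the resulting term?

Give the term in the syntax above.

Step 0: (((\f.(\g.(\h.((f h) (g h))))) ((\b.(\c.b)) r)) w)
Step 1: ((\g.(\h.((((\b.(\c.b)) r) h) (g h)))) w)
Step 2: (\h.((((\b.(\c.b)) r) h) (w h)))
Step 3: (\h.(((\c.r) h) (w h)))
Step 4: (\h.(r (w h)))

Answer: (\h.(r (w h)))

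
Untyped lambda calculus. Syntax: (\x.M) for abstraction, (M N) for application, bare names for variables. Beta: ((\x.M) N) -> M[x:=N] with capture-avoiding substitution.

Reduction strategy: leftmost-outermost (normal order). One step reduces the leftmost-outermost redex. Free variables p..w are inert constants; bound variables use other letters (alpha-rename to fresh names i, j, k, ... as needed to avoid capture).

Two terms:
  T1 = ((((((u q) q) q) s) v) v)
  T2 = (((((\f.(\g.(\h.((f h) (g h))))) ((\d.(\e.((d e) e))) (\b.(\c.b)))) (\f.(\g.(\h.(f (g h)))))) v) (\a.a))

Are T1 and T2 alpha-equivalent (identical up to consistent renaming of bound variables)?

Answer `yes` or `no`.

Term 1: ((((((u q) q) q) s) v) v)
Term 2: (((((\f.(\g.(\h.((f h) (g h))))) ((\d.(\e.((d e) e))) (\b.(\c.b)))) (\f.(\g.(\h.(f (g h)))))) v) (\a.a))
Alpha-equivalence: compare structure up to binder renaming.
Result: False

Answer: no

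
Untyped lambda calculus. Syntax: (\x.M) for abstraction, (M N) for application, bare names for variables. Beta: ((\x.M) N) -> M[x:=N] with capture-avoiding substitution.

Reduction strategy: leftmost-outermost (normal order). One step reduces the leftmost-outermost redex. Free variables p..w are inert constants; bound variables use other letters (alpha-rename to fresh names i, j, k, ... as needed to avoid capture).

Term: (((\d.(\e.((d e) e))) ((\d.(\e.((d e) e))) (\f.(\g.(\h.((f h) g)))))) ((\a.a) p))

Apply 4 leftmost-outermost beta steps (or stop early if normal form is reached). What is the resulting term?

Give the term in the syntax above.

Answer: ((((\f.(\g.(\h.((f h) g)))) ((\a.a) p)) ((\a.a) p)) ((\a.a) p))

Derivation:
Step 0: (((\d.(\e.((d e) e))) ((\d.(\e.((d e) e))) (\f.(\g.(\h.((f h) g)))))) ((\a.a) p))
Step 1: ((\e.((((\d.(\e.((d e) e))) (\f.(\g.(\h.((f h) g))))) e) e)) ((\a.a) p))
Step 2: ((((\d.(\e.((d e) e))) (\f.(\g.(\h.((f h) g))))) ((\a.a) p)) ((\a.a) p))
Step 3: (((\e.(((\f.(\g.(\h.((f h) g)))) e) e)) ((\a.a) p)) ((\a.a) p))
Step 4: ((((\f.(\g.(\h.((f h) g)))) ((\a.a) p)) ((\a.a) p)) ((\a.a) p))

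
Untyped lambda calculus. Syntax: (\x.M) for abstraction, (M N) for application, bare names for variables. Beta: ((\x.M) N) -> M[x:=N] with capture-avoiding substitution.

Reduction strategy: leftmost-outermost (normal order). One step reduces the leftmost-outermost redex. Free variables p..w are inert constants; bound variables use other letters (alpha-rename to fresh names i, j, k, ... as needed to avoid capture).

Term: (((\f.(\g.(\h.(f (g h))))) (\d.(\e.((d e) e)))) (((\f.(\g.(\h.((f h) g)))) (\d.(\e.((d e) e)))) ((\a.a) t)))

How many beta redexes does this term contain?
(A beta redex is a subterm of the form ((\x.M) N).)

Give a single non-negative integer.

Term: (((\f.(\g.(\h.(f (g h))))) (\d.(\e.((d e) e)))) (((\f.(\g.(\h.((f h) g)))) (\d.(\e.((d e) e)))) ((\a.a) t)))
  Redex: ((\f.(\g.(\h.(f (g h))))) (\d.(\e.((d e) e))))
  Redex: ((\f.(\g.(\h.((f h) g)))) (\d.(\e.((d e) e))))
  Redex: ((\a.a) t)
Total redexes: 3

Answer: 3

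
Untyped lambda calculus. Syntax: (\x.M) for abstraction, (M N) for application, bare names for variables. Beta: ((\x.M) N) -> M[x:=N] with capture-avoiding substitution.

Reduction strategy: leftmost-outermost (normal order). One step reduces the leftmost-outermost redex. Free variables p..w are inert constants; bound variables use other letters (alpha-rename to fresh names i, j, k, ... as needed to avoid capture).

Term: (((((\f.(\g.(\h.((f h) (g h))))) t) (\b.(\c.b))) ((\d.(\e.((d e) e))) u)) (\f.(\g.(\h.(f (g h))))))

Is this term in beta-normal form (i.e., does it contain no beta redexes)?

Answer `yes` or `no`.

Term: (((((\f.(\g.(\h.((f h) (g h))))) t) (\b.(\c.b))) ((\d.(\e.((d e) e))) u)) (\f.(\g.(\h.(f (g h))))))
Found 2 beta redex(es).

Answer: no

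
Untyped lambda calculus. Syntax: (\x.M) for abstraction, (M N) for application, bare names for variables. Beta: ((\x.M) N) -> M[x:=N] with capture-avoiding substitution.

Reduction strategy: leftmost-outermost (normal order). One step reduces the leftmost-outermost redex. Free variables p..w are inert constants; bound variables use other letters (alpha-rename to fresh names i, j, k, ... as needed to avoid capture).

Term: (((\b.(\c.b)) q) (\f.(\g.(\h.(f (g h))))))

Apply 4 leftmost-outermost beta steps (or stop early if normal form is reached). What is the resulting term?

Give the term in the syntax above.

Answer: q

Derivation:
Step 0: (((\b.(\c.b)) q) (\f.(\g.(\h.(f (g h))))))
Step 1: ((\c.q) (\f.(\g.(\h.(f (g h))))))
Step 2: q
Step 3: (normal form reached)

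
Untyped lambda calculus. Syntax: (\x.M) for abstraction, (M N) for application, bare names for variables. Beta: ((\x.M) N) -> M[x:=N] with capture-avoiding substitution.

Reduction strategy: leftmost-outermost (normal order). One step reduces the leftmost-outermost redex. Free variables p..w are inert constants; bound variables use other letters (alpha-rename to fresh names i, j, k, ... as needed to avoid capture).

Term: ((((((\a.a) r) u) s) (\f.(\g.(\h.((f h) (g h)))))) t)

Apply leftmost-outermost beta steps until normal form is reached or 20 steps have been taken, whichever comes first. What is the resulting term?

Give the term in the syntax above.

Step 0: ((((((\a.a) r) u) s) (\f.(\g.(\h.((f h) (g h)))))) t)
Step 1: ((((r u) s) (\f.(\g.(\h.((f h) (g h)))))) t)

Answer: ((((r u) s) (\f.(\g.(\h.((f h) (g h)))))) t)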